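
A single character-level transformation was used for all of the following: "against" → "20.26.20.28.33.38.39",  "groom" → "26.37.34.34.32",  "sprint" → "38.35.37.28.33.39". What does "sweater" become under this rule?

38.42.24.20.39.24.37

a is letter #1 and maps to 20: an offset of 19. The number is (letter's place in the alphabet, a=1) + 19.
On sweater: s=19→38, w=23→42, e=5→24, a=1→20, t=20→39, e=5→24, r=18→37.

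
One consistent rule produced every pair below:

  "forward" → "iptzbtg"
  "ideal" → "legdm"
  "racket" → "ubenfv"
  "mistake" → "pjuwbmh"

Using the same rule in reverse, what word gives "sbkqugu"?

The shifts repeat in a cycle of length 3: positions 0,1,… shift by +3, +1, +2, then the pattern repeats.
Decoding sbkqugu: s−3=p, b−1=a, k−2=i, q−3=n, u−1=t, g−2=e, u−3=r.

painter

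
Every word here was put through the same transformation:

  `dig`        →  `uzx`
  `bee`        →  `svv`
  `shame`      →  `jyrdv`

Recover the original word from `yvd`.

hem

This is a Caesar cipher with shift 17.
Undoing it on yvd: y−17=h, v−17=e, d−17=m.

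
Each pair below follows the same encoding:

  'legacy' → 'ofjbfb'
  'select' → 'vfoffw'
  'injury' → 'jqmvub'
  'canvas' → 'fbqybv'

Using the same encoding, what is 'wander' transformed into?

The shift depends on letter class: consonant l→o is +3, but vowel e→f is +1. Two shifts are in play — +1 for a/e/i/o/u, +3 for every other letter.
Applying it to wander: w(cons)+3=z, a(vowel)+1=b, n(cons)+3=q, d(cons)+3=g, e(vowel)+1=f, r(cons)+3=u.

zbqgfu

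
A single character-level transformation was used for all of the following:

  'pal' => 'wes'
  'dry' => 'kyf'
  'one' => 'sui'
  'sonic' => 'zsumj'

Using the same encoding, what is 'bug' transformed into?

iyn

Two shifts are in play — +4 for a/e/i/o/u, +7 for every other letter.
On bug: b(cons)+7=i, u(vowel)+4=y, g(cons)+7=n.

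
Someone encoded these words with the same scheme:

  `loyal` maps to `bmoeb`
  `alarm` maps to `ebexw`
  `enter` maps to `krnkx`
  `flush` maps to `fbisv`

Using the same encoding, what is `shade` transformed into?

svepk

This is an affine cipher: with a=0,…,z=25, each position x becomes (21x+4) mod 26.
Applying it to shade: s(18)→21·18+4≡18=s; h(7)→21·7+4≡21=v; a(0)→21·0+4≡4=e; d(3)→21·3+4≡15=p; e(4)→21·4+4≡10=k (all mod 26).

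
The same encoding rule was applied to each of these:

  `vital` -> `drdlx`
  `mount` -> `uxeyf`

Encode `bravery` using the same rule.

The shift increases by 1 at each position, starting from +8: 8, 9, 10, ….
For bravery: b+8=j, r+9=a, a+10=k, v+11=g, e+12=q, r+13=e, y+14=m.

jakgqem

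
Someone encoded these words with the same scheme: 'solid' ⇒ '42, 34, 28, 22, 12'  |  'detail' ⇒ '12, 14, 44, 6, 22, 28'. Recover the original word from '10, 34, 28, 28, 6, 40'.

s(#19)→42 and o(#15)→34: differences scale by 2, so n = 2·pos + 4. With a=1..z=26, the number is 2·pos + 4.
Reversing it on 10, 34, 28, 28, 6, 40: 10→(10−4)÷2=3=c, 34→(34−4)÷2=15=o, 28→(28−4)÷2=12=l, 28→(28−4)÷2=12=l, 6→(6−4)÷2=1=a, 40→(40−4)÷2=18=r.

collar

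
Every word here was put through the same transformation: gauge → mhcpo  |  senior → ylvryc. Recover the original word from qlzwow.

In gauge: g→m is +6, a→h is +7, u→c is +8, g→p is +9 — the shift increases by 1 each position. The shift increases by 1 at each position, starting from +6: 6, 7, 8, ….
Undoing it on qlzwow: q−6=k, l−7=e, z−8=r, w−9=n, o−10=e, w−11=l.

kernel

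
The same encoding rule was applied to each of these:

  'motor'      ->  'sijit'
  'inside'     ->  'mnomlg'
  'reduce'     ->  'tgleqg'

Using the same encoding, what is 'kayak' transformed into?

cakac

m(12)→s(18) and o(14)→i(8) fit y≡21x+0 (mod 26); the inverse of 21 mod 26 is 5. This is an affine cipher: with a=0,…,z=25, each position x becomes (21x+0) mod 26.
On kayak: k(10)→21·10+0≡2=c; a(0)→21·0+0≡0=a; y(24)→21·24+0≡10=k; a(0)→21·0+0≡0=a; k(10)→21·10+0≡2=c (all mod 26).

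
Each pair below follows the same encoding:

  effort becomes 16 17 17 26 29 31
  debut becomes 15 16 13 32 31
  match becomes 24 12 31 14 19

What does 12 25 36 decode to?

e is letter #5 and maps to 16: an offset of 11. Each letter is replaced by its alphabet position (a=1..z=26) + 11.
Undoing it on 12 25 36: 12→(12−11)÷1=1=a, 25→(25−11)÷1=14=n, 36→(36−11)÷1=25=y.

any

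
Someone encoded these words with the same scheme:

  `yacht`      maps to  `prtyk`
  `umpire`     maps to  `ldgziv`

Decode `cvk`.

let

Compare letters: y→p is +17, a→r is +17, c→t is +17 — a constant shift. It's a constant shift of +17 (ROT17).
Decoding cvk: c−17=l, v−17=e, k−17=t.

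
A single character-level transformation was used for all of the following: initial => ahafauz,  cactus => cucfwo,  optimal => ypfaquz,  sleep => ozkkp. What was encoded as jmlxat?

i(8)→a(0) and n(13)→h(7) fit y≡17x+20 (mod 26); the inverse of 17 mod 26 is 23. Treating letters as 0–25, the rule is x ↦ 17x + 20 (mod 26).
Reversing it on jmlxat: j(9)→23·(9−20)≡7=h; m(12)→23·(12−20)≡24=y; l(11)→23·(11−20)≡1=b; x(23)→23·(23−20)≡17=r; a(0)→23·(0−20)≡8=i; t(19)→23·(19−20)≡3=d (all mod 26).

hybrid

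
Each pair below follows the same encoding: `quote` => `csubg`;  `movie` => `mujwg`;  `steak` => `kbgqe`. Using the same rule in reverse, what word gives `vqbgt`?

Treating letters as 0–25, the rule is x ↦ 17x + 16 (mod 26).
Decoding vqbgt: v(21)→23·(21−16)≡11=l; q(16)→23·(16−16)≡0=a; b(1)→23·(1−16)≡19=t; g(6)→23·(6−16)≡4=e; t(19)→23·(19−16)≡17=r (all mod 26).

later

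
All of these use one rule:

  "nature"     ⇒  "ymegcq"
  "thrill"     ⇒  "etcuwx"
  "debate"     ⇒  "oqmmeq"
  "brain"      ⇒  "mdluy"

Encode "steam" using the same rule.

dfpmx

Shifts by position in nature: pos 0: n→y (+11), pos 1: a→m (+12), pos 2: t→e (+11), pos 3: u→g (+12) — repeating every 2. A repeating key of period 2 is used — shifts +11, +12 over and over.
For steam: s+11=d, t+12=f, e+11=p, a+12=m, m+11=x.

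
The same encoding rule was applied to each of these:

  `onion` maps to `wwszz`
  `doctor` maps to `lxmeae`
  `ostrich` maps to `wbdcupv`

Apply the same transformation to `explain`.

mgzwmvb

The shift increases by 1 at each position, starting from +8: 8, 9, 10, ….
For explain: e+8=m, x+9=g, p+10=z, l+11=w, a+12=m, i+13=v, n+14=b.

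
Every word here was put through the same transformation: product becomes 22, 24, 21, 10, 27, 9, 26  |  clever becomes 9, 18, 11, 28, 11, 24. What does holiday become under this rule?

Letters become their 1-based position plus 6 (so a→7, b→8, …).
Applying it to holiday: h=8→14, o=15→21, l=12→18, i=9→15, d=4→10, a=1→7, y=25→31.

14, 21, 18, 15, 10, 7, 31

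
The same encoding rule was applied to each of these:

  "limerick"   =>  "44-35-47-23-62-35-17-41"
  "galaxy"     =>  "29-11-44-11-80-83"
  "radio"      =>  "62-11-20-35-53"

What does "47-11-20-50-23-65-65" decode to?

madness

l(#12)→44 and i(#9)→35: differences scale by 3, so n = 3·pos + 8. With a=1..z=26, the number is 3·pos + 8.
Undoing it on 47-11-20-50-23-65-65: 47→(47−8)÷3=13=m, 11→(11−8)÷3=1=a, 20→(20−8)÷3=4=d, 50→(50−8)÷3=14=n, 23→(23−8)÷3=5=e, 65→(65−8)÷3=19=s, 65→(65−8)÷3=19=s.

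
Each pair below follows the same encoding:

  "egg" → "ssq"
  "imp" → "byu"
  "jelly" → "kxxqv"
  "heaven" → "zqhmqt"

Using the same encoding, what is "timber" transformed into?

The word is reversed, then every letter is shifted forward by 12.
Applying it to timber: reverse → rebmit; then shift: r+12=d, e+12=q, b+12=n, m+12=y, i+12=u, t+12=f.

dqnyuf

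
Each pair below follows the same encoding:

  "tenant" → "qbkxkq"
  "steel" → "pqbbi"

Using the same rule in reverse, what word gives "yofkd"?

bring

Compare letters: t→q is +23, e→b is +23, n→k is +23 — a constant shift. Each letter is shifted forward by 23 in the alphabet (a Caesar shift of +23).
Undoing it on yofkd: y−23=b, o−23=r, f−23=i, k−23=n, d−23=g.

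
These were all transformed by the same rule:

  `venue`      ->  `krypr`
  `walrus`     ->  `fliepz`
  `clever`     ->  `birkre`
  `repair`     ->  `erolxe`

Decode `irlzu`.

least

v(21)→k(10) and e(4)→r(17) fit y≡21x+11 (mod 26); the inverse of 21 mod 26 is 5. Each letter's alphabet position (a=0..z=25) is mapped through 21·x+11 mod 26 — an affine cipher.
Decoding irlzu: i(8)→5·(8−11)≡11=l; r(17)→5·(17−11)≡4=e; l(11)→5·(11−11)≡0=a; z(25)→5·(25−11)≡18=s; u(20)→5·(20−11)≡19=t (all mod 26).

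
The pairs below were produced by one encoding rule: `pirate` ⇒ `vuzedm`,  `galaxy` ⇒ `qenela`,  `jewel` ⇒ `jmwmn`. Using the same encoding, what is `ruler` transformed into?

zsnmz

p(15)→v(21) and i(8)→u(20) fit y≡15x+4 (mod 26); the inverse of 15 mod 26 is 7. Each letter's alphabet position (a=0..z=25) is mapped through 15·x+4 mod 26 — an affine cipher.
Applying it to ruler: r(17)→15·17+4≡25=z; u(20)→15·20+4≡18=s; l(11)→15·11+4≡13=n; e(4)→15·4+4≡12=m; r(17)→15·17+4≡25=z (all mod 26).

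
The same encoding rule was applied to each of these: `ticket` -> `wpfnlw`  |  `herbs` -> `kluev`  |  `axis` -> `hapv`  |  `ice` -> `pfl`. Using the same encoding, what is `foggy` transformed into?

ivjjb

The shift depends on letter class: consonant t→w is +3, but vowel i→p is +7. Two shifts are in play — +7 for a/e/i/o/u, +3 for every other letter.
Applying it to foggy: f(cons)+3=i, o(vowel)+7=v, g(cons)+3=j, g(cons)+3=j, y(cons)+3=b.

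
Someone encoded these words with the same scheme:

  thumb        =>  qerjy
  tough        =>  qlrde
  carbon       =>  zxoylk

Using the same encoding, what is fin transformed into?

Each letter is shifted forward by 23 in the alphabet (a Caesar shift of +23).
On fin: f+23=c, i+23=f, n+23=k.

cfk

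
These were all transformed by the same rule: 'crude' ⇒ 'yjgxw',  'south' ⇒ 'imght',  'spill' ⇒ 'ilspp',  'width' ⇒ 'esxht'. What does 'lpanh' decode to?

plant

Treating letters as 0–25, the rule is x ↦ 25x + 0 (mod 26).
Undoing it on lpanh: l(11)→25·(11−0)≡15=p; p(15)→25·(15−0)≡11=l; a(0)→25·(0−0)≡0=a; n(13)→25·(13−0)≡13=n; h(7)→25·(7−0)≡19=t (all mod 26).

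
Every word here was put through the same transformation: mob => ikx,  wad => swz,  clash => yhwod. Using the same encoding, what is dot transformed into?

Every letter moves 22 places later in the alphabet, wrapping around z→a.
Applying it to dot: d+22=z, o+22=k, t+22=p.

zkp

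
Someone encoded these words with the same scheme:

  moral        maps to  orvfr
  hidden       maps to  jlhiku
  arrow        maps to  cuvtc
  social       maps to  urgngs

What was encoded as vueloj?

tragic

In moral: m→o is +2, o→r is +3, r→v is +4, a→f is +5 — the shift increases by 1 each position. Each letter shifts forward by (position + 2), i.e. 2, 3, 4, … — the shift grows by one for each successive letter.
Reversing it on vueloj: v−2=t, u−3=r, e−4=a, l−5=g, o−6=i, j−7=c.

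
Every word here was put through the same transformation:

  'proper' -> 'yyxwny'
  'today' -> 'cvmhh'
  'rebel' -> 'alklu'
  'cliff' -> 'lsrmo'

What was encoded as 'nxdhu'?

equal

It's a Vigenère-style cipher with numeric key [9,7]: position i shifts by key[i mod 2].
Decoding nxdhu: n−9=e, x−7=q, d−9=u, h−7=a, u−9=l.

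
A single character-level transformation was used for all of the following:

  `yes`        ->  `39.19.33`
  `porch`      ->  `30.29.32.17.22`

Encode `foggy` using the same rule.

20.29.21.21.39

y is letter #25 and maps to 39: an offset of 14. Letters become their 1-based position plus 14 (so a→15, b→16, …).
Applying it to foggy: f=6→20, o=15→29, g=7→21, g=7→21, y=25→39.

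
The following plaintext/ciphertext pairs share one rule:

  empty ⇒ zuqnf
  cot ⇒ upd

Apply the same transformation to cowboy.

The output letters match the input read backwards, each shifted +1: empty reversed is ytpme. Read the word backwards and shift each letter +1.
Applying it to cowboy: reverse → yobwoc; then shift: y+1=z, o+1=p, b+1=c, w+1=x, o+1=p, c+1=d.

zpcxpd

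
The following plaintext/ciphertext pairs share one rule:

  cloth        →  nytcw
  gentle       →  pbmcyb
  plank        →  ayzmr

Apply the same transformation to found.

This is an affine cipher: with a=0,…,z=25, each position x becomes (7x+25) mod 26.
Applying it to found: f(5)→7·5+25≡8=i; o(14)→7·14+25≡19=t; u(20)→7·20+25≡9=j; n(13)→7·13+25≡12=m; d(3)→7·3+25≡20=u (all mod 26).

itjmu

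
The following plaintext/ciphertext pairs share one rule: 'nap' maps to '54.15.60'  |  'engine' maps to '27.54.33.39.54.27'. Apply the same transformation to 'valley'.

78.15.48.48.27.87

Each letter becomes 3×(its alphabet position, a=1..z=26) + 12.
For valley: v=22→78, a=1→15, l=12→48, l=12→48, e=5→27, y=25→87.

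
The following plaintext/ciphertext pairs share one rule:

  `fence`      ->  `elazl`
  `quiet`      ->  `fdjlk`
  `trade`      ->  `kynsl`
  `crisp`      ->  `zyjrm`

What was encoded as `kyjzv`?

f(5)→e(4) and e(4)→l(11) fit y≡19x+13 (mod 26); the inverse of 19 mod 26 is 11. Each letter's alphabet position (a=0..z=25) is mapped through 19·x+13 mod 26 — an affine cipher.
Undoing it on kyjzv: k(10)→11·(10−13)≡19=t; y(24)→11·(24−13)≡17=r; j(9)→11·(9−13)≡8=i; z(25)→11·(25−13)≡2=c; v(21)→11·(21−13)≡10=k (all mod 26).

trick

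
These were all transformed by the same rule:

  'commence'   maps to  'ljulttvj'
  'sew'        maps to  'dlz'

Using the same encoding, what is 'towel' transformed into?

The output letters match the input read backwards, each shifted +7: commence reversed is ecnemmoc. Two steps: reverse the string, then apply a Caesar shift of +7.
On towel: reverse → lewot; then shift: l+7=s, e+7=l, w+7=d, o+7=v, t+7=a.

sldva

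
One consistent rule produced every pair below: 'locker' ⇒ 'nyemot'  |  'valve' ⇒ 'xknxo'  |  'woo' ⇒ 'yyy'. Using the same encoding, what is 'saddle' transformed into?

ukffno

The shift depends on letter class: consonant l→n is +2, but vowel o→y is +10. Two shifts are in play — +10 for a/e/i/o/u, +2 for every other letter.
On saddle: s(cons)+2=u, a(vowel)+10=k, d(cons)+2=f, d(cons)+2=f, l(cons)+2=n, e(vowel)+10=o.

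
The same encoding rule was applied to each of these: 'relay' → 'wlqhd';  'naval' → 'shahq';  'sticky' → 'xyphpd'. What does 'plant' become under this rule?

The shift depends on letter class: consonant r→w is +5, but vowel e→l is +7. Two shifts are in play — +7 for a/e/i/o/u, +5 for every other letter.
For plant: p(cons)+5=u, l(cons)+5=q, a(vowel)+7=h, n(cons)+5=s, t(cons)+5=y.

uqhsy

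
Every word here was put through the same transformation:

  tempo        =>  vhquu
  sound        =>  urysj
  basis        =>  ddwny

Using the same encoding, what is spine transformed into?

usmsk

In tempo: t→v is +2, e→h is +3, m→q is +4, p→u is +5 — the shift increases by 1 each position. Each letter shifts forward by (position + 2), i.e. 2, 3, 4, … — the shift grows by one for each successive letter.
For spine: s+2=u, p+3=s, i+4=m, n+5=s, e+6=k.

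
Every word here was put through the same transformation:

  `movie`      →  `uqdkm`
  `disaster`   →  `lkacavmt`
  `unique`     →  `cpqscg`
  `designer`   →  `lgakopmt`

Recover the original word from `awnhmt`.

suffer

Shifts by position in movie: pos 0: m→u (+8), pos 1: o→q (+2), pos 2: v→d (+8), pos 3: i→k (+2) — repeating every 2. A repeating key of period 2 is used — shifts +8, +2 over and over.
Decoding awnhmt: a−8=s, w−2=u, n−8=f, h−2=f, m−8=e, t−2=r.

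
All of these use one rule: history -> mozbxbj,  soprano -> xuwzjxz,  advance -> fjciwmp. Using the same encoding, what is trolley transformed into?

The shift increases by 1 at each position, starting from +5: 5, 6, 7, ….
On trolley: t+5=y, r+6=x, o+7=v, l+8=t, l+9=u, e+10=o, y+11=j.

yxvtuoj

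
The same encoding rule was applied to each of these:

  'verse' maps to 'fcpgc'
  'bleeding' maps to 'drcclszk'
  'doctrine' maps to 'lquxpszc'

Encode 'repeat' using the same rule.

pchcmx

Each letter's alphabet position (a=0..z=25) is mapped through 17·x+12 mod 26 — an affine cipher.
Applying it to repeat: r(17)→17·17+12≡15=p; e(4)→17·4+12≡2=c; p(15)→17·15+12≡7=h; e(4)→17·4+12≡2=c; a(0)→17·0+12≡12=m; t(19)→17·19+12≡23=x (all mod 26).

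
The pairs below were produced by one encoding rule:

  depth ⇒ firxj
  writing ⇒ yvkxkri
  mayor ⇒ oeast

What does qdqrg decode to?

The shifts repeat in a cycle of length 2: positions 0,1,… shift by +2, +4, then the pattern repeats.
Undoing it on qdqrg: q−2=o, d−4=z, q−2=o, r−4=n, g−2=e.

ozone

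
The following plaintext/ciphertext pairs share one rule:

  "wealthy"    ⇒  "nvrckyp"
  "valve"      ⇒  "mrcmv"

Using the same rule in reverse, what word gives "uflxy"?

Compare letters: w→n is +17, e→v is +17, a→r is +17 — a constant shift. Every letter moves 17 places later in the alphabet, wrapping around z→a.
Decoding uflxy: u−17=d, f−17=o, l−17=u, x−17=g, y−17=h.

dough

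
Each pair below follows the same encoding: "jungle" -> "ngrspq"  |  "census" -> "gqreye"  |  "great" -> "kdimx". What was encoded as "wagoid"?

soccer

Shifts by position in jungle: pos 0: j→n (+4), pos 1: u→g (+12), pos 2: n→r (+4), pos 3: g→s (+12) — repeating every 2. The shifts repeat in a cycle of length 2: positions 0,1,… shift by +4, +12, then the pattern repeats.
Reversing it on wagoid: w−4=s, a−12=o, g−4=c, o−12=c, i−4=e, d−12=r.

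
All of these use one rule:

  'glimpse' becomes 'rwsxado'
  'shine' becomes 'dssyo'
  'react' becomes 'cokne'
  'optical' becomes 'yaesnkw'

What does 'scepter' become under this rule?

The shift depends on letter class: consonant g→r is +11, but vowel i→s is +10. Vowels shift forward by 10 and consonants shift forward by 11.
For scepter: s(cons)+11=d, c(cons)+11=n, e(vowel)+10=o, p(cons)+11=a, t(cons)+11=e, e(vowel)+10=o, r(cons)+11=c.

dnoaeoc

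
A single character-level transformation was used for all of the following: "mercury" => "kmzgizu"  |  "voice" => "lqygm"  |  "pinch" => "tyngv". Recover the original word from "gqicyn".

m(12)→k(10) and e(4)→m(12) fit y≡3x+0 (mod 26); the inverse of 3 mod 26 is 9. This is an affine cipher: with a=0,…,z=25, each position x becomes (3x+0) mod 26.
Undoing it on gqicyn: g(6)→9·(6−0)≡2=c; q(16)→9·(16−0)≡14=o; i(8)→9·(8−0)≡20=u; c(2)→9·(2−0)≡18=s; y(24)→9·(24−0)≡8=i; n(13)→9·(13−0)≡13=n (all mod 26).

cousin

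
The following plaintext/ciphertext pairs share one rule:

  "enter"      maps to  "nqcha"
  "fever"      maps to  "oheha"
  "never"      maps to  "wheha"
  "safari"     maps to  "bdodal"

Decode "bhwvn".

sense

It's a Vigenère-style cipher with numeric key [9,3]: position i shifts by key[i mod 2].
Undoing it on bhwvn: b−9=s, h−3=e, w−9=n, v−3=s, n−9=e.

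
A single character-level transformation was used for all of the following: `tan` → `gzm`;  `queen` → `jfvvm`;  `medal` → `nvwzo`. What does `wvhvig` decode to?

Each pair mirrors across the alphabet (t↔g, a↔z, n↔m): positions sum to 25. Each letter is replaced by its mirror in the alphabet: a↔z, b↔y, c↔x, and so on (the Atbash cipher).
Undoing it on wvhvig: w↔d, v↔e, h↔s, v↔e, i↔r, g↔t.

desert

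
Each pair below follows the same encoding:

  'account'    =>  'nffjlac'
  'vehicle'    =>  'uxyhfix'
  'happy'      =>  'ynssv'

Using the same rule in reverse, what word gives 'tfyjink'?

a(0)→n(13) and c(2)→f(5) fit y≡9x+13 (mod 26); the inverse of 9 mod 26 is 3. Each letter's alphabet position (a=0..z=25) is mapped through 9·x+13 mod 26 — an affine cipher.
Decoding tfyjink: t(19)→3·(19−13)≡18=s; f(5)→3·(5−13)≡2=c; y(24)→3·(24−13)≡7=h; j(9)→3·(9−13)≡14=o; i(8)→3·(8−13)≡11=l; n(13)→3·(13−13)≡0=a; k(10)→3·(10−13)≡17=r (all mod 26).

scholar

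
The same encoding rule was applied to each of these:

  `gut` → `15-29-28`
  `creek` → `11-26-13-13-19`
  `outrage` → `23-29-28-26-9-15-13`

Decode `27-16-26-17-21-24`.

Each letter is replaced by its alphabet position (a=1..z=26) + 8.
Decoding 27-16-26-17-21-24: 27→(27−8)÷1=19=s, 16→(16−8)÷1=8=h, 26→(26−8)÷1=18=r, 17→(17−8)÷1=9=i, 21→(21−8)÷1=13=m, 24→(24−8)÷1=16=p.

shrimp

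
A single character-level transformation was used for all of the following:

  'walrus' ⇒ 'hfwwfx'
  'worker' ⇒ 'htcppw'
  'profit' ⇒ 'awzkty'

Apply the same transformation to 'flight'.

qqtlsy

Shifts by position in walrus: pos 0: w→h (+11), pos 1: a→f (+5), pos 2: l→w (+11), pos 3: r→w (+5) — repeating every 2. The shifts repeat in a cycle of length 2: positions 0,1,… shift by +11, +5, then the pattern repeats.
On flight: f+11=q, l+5=q, i+11=t, g+5=l, h+11=s, t+5=y.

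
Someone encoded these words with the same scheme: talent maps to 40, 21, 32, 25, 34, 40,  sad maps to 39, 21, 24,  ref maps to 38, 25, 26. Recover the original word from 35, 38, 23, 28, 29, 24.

orchid

t is letter #20 and maps to 40: an offset of 20. Letters become their 1-based position plus 20 (so a→21, b→22, …).
Decoding 35, 38, 23, 28, 29, 24: 35→(35−20)÷1=15=o, 38→(38−20)÷1=18=r, 23→(23−20)÷1=3=c, 28→(28−20)÷1=8=h, 29→(29−20)÷1=9=i, 24→(24−20)÷1=4=d.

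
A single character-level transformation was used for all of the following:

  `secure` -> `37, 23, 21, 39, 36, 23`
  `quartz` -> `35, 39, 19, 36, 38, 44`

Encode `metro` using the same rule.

s is letter #19 and maps to 37: an offset of 18. Letters become their 1-based position plus 18 (so a→19, b→20, …).
For metro: m=13→31, e=5→23, t=20→38, r=18→36, o=15→33.

31, 23, 38, 36, 33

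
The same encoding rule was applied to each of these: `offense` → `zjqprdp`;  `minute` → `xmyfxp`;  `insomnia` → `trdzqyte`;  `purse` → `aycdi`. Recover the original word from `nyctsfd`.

A repeating key of period 3 is used — shifts +11, +4, +11 over and over.
Reversing it on nyctsfd: n−11=c, y−4=u, c−11=r, t−11=i, s−4=o, f−11=u, d−11=s.

curious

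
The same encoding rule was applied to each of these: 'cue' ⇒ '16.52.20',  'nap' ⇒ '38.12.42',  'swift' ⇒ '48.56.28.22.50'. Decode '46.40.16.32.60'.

Each letter becomes 2×(its alphabet position, a=1..z=26) + 10.
Decoding 46.40.16.32.60: 46→(46−10)÷2=18=r, 40→(40−10)÷2=15=o, 16→(16−10)÷2=3=c, 32→(32−10)÷2=11=k, 60→(60−10)÷2=25=y.

rocky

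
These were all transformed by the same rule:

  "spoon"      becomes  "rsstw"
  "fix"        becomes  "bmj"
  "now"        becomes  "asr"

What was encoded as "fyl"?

hub

The word is reversed, then every letter is shifted forward by 4.
Undoing it on fyl: shift back: f−4=b, y−4=u, l−4=h → buh; then reverse → hub.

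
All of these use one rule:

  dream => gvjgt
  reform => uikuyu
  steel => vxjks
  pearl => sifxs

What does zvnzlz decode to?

writer

Letter i (0-indexed) is shifted by i+3, so successive shifts are 3, 4, 5, ….
Reversing it on zvnzlz: z−3=w, v−4=r, n−5=i, z−6=t, l−7=e, z−8=r.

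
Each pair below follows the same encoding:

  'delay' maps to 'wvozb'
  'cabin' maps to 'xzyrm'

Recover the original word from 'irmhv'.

This is the alphabet-reversal cipher (Atbash): a becomes z, b becomes y, etc.
Decoding irmhv: i↔r, r↔i, m↔n, h↔s, v↔e.

rinse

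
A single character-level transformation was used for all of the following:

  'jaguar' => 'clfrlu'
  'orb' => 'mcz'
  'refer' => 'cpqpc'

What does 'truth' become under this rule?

sefce

The output letters match the input read backwards, each shifted +11: jaguar reversed is raugaj. The word is reversed, then every letter is shifted forward by 11.
For truth: reverse → hturt; then shift: h+11=s, t+11=e, u+11=f, r+11=c, t+11=e.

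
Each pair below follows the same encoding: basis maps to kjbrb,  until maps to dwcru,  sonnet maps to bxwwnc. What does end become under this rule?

nwm

Compare letters: b→k is +9, a→j is +9, s→b is +9 — a constant shift. Every letter moves 9 places later in the alphabet, wrapping around z→a.
For end: e+9=n, n+9=w, d+9=m.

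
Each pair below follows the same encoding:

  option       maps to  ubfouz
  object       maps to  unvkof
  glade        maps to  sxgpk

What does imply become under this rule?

The rule splits by letter class: vowels +6, consonants +12.
For imply: i(vowel)+6=o, m(cons)+12=y, p(cons)+12=b, l(cons)+12=x, y(cons)+12=k.

oybxk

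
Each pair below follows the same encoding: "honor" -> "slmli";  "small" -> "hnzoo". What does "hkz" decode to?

spa

This is the alphabet-reversal cipher (Atbash): a becomes z, b becomes y, etc.
Decoding hkz: h↔s, k↔p, z↔a.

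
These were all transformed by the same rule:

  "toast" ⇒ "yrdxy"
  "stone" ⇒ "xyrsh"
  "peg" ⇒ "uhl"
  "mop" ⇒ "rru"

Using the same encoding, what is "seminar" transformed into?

xhrlsdw

The shift depends on letter class: consonant t→y is +5, but vowel o→r is +3. Two shifts are in play — +3 for a/e/i/o/u, +5 for every other letter.
Applying it to seminar: s(cons)+5=x, e(vowel)+3=h, m(cons)+5=r, i(vowel)+3=l, n(cons)+5=s, a(vowel)+3=d, r(cons)+5=w.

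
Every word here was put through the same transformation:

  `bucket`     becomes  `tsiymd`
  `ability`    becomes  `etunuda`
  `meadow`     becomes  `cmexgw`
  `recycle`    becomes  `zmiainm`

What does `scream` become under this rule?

b(1)→t(19) and u(20)→s(18) fit y≡15x+4 (mod 26); the inverse of 15 mod 26 is 7. Treating letters as 0–25, the rule is x ↦ 15x + 4 (mod 26).
Applying it to scream: s(18)→15·18+4≡14=o; c(2)→15·2+4≡8=i; r(17)→15·17+4≡25=z; e(4)→15·4+4≡12=m; a(0)→15·0+4≡4=e; m(12)→15·12+4≡2=c (all mod 26).

oizmec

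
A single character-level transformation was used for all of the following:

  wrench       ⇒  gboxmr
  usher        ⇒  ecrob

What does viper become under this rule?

Compare letters: w→g is +10, r→b is +10, e→o is +10 — a constant shift. It's a constant shift of +10 (ROT10).
On viper: v+10=f, i+10=s, p+10=z, e+10=o, r+10=b.

fszob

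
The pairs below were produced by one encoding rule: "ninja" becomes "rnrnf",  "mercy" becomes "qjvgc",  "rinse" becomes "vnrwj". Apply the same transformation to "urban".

The shift depends on letter class: consonant n→r is +4, but vowel i→n is +5. The rule splits by letter class: vowels +5, consonants +4.
For urban: u(vowel)+5=z, r(cons)+4=v, b(cons)+4=f, a(vowel)+5=f, n(cons)+4=r.

zvffr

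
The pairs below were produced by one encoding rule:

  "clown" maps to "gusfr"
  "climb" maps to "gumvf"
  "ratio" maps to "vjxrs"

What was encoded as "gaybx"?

crust

Shifts by position in clown: pos 0: c→g (+4), pos 1: l→u (+9), pos 2: o→s (+4), pos 3: w→f (+9) — repeating every 2. The shifts repeat in a cycle of length 2: positions 0,1,… shift by +4, +9, then the pattern repeats.
Reversing it on gaybx: g−4=c, a−9=r, y−4=u, b−9=s, x−4=t.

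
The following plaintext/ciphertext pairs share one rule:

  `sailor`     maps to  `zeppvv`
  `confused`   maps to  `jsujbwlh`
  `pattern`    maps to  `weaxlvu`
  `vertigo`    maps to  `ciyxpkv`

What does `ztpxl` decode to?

spite

A repeating key of period 2 is used — shifts +7, +4 over and over.
Decoding ztpxl: z−7=s, t−4=p, p−7=i, x−4=t, l−7=e.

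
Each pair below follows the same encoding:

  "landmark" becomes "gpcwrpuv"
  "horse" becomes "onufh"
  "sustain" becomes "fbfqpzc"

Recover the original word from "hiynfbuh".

exposure

l(11)→g(6) and a(0)→p(15) fit y≡11x+15 (mod 26); the inverse of 11 mod 26 is 19. Treating letters as 0–25, the rule is x ↦ 11x + 15 (mod 26).
Undoing it on hiynfbuh: h(7)→19·(7−15)≡4=e; i(8)→19·(8−15)≡23=x; y(24)→19·(24−15)≡15=p; n(13)→19·(13−15)≡14=o; f(5)→19·(5−15)≡18=s; b(1)→19·(1−15)≡20=u; u(20)→19·(20−15)≡17=r; h(7)→19·(7−15)≡4=e (all mod 26).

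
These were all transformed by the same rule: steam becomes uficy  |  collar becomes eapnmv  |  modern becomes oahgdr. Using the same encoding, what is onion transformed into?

qzmqz

The shifts repeat in a cycle of length 3: positions 0,1,… shift by +2, +12, +4, then the pattern repeats.
On onion: o+2=q, n+12=z, i+4=m, o+2=q, n+12=z.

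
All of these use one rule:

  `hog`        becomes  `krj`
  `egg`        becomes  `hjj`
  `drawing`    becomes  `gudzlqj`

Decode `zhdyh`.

weave

Compare letters: h→k is +3, o→r is +3, g→j is +3 — a constant shift. Each letter is shifted forward by 3 in the alphabet (a Caesar shift of +3).
Decoding zhdyh: z−3=w, h−3=e, d−3=a, y−3=v, h−3=e.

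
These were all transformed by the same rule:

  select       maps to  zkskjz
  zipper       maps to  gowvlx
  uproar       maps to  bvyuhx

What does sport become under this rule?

zvvxa

It's a Vigenère-style cipher with numeric key [7,6]: position i shifts by key[i mod 2].
For sport: s+7=z, p+6=v, o+7=v, r+6=x, t+7=a.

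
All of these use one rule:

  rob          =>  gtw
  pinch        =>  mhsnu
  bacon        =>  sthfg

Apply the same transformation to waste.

jyxfb

The output letters match the input read backwards, each shifted +5: rob reversed is bor. Two steps: reverse the string, then apply a Caesar shift of +5.
For waste: reverse → etsaw; then shift: e+5=j, t+5=y, s+5=x, a+5=f, w+5=b.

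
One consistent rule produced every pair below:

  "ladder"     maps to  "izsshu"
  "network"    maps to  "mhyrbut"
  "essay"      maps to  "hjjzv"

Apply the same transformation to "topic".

l(11)→i(8) and a(0)→z(25) fit y≡15x+25 (mod 26); the inverse of 15 mod 26 is 7. This is an affine cipher: with a=0,…,z=25, each position x becomes (15x+25) mod 26.
On topic: t(19)→15·19+25≡24=y; o(14)→15·14+25≡1=b; p(15)→15·15+25≡16=q; i(8)→15·8+25≡15=p; c(2)→15·2+25≡3=d (all mod 26).

ybqpd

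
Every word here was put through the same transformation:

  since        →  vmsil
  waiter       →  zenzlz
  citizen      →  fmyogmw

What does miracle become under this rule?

pmwgjtn

In since: s→v is +3, i→m is +4, n→s is +5, c→i is +6 — the shift increases by 1 each position. The shift increases by 1 at each position, starting from +3: 3, 4, 5, ….
On miracle: m+3=p, i+4=m, r+5=w, a+6=g, c+7=j, l+8=t, e+9=n.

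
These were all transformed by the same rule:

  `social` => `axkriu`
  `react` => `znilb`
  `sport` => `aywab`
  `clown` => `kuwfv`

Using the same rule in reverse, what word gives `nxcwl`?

Shifts by position in social: pos 0: s→a (+8), pos 1: o→x (+9), pos 2: c→k (+8), pos 3: i→r (+9) — repeating every 2. It's a Vigenère-style cipher with numeric key [8,9]: position i shifts by key[i mod 2].
Reversing it on nxcwl: n−8=f, x−9=o, c−8=u, w−9=n, l−8=d.

found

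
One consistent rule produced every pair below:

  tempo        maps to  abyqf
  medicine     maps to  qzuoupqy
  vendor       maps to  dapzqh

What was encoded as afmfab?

Read the word backwards and shift each letter +12.
Reversing it on afmfab: shift back: a−12=o, f−12=t, m−12=a, f−12=t, a−12=o, b−12=p → otatop; then reverse → potato.

potato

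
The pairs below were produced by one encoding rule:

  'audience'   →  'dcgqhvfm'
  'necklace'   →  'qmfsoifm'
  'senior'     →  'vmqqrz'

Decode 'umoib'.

relay

Shifts by position in audience: pos 0: a→d (+3), pos 1: u→c (+8), pos 2: d→g (+3), pos 3: i→q (+8) — repeating every 2. A repeating key of period 2 is used — shifts +3, +8 over and over.
Reversing it on umoib: u−3=r, m−8=e, o−3=l, i−8=a, b−3=y.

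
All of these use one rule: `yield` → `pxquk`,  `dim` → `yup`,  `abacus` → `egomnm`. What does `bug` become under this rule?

sgn

Read the word backwards and shift each letter +12.
On bug: reverse → gub; then shift: g+12=s, u+12=g, b+12=n.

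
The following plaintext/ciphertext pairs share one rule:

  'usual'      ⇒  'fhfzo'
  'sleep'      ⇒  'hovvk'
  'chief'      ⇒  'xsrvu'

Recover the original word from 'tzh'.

gas

Each pair mirrors across the alphabet (u↔f, s↔h, u↔f): positions sum to 25. Each letter is replaced by its mirror in the alphabet: a↔z, b↔y, c↔x, and so on (the Atbash cipher).
Reversing it on tzh: t↔g, z↔a, h↔s.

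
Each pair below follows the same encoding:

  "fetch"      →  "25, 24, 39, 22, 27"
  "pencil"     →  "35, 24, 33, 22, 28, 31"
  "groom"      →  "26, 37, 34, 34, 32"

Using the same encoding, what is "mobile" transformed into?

32, 34, 21, 28, 31, 24

Each letter is replaced by its alphabet position (a=1..z=26) + 19.
On mobile: m=13→32, o=15→34, b=2→21, i=9→28, l=12→31, e=5→24.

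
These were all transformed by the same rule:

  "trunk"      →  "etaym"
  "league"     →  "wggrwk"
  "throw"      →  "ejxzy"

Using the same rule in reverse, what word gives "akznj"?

Shifts by position in trunk: pos 0: t→e (+11), pos 1: r→t (+2), pos 2: u→a (+6), pos 3: n→y (+11), pos 4: k→m (+2) — repeating every 3. A repeating key of period 3 is used — shifts +11, +2, +6 over and over.
Undoing it on akznj: a−11=p, k−2=i, z−6=t, n−11=c, j−2=h.

pitch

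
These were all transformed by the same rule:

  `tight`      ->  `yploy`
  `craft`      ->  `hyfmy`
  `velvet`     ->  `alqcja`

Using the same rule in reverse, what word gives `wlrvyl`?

remote

A repeating key of period 2 is used — shifts +5, +7 over and over.
Decoding wlrvyl: w−5=r, l−7=e, r−5=m, v−7=o, y−5=t, l−7=e.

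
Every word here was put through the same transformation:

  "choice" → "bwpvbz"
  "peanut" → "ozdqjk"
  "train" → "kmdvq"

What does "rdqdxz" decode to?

manage

c(2)→b(1) and h(7)→w(22) fit y≡25x+3 (mod 26); the inverse of 25 mod 26 is 25. Treating letters as 0–25, the rule is x ↦ 25x + 3 (mod 26).
Undoing it on rdqdxz: r(17)→25·(17−3)≡12=m; d(3)→25·(3−3)≡0=a; q(16)→25·(16−3)≡13=n; d(3)→25·(3−3)≡0=a; x(23)→25·(23−3)≡6=g; z(25)→25·(25−3)≡4=e (all mod 26).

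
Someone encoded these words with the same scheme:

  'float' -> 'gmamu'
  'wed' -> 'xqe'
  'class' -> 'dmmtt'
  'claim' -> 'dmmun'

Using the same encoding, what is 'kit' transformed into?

The shift depends on letter class: consonant f→g is +1, but vowel o→a is +12. Vowels shift forward by 12 and consonants shift forward by 1.
On kit: k(cons)+1=l, i(vowel)+12=u, t(cons)+1=u.

luu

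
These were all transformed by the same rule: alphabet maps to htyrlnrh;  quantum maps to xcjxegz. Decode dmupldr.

welfare

The shift increases by 1 at each position, starting from +7: 7, 8, 9, ….
Decoding dmupldr: d−7=w, m−8=e, u−9=l, p−10=f, l−11=a, d−12=r, r−13=e.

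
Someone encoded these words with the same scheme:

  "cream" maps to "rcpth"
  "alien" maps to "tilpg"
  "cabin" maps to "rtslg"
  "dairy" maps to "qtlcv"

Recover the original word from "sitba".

Each letter's alphabet position (a=0..z=25) is mapped through 25·x+19 mod 26 — an affine cipher.
Decoding sitba: s(18)→25·(18−19)≡1=b; i(8)→25·(8−19)≡11=l; t(19)→25·(19−19)≡0=a; b(1)→25·(1−19)≡18=s; a(0)→25·(0−19)≡19=t (all mod 26).

blast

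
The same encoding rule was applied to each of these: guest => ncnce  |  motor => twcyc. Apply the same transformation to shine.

In guest: g→n is +7, u→c is +8, e→n is +9, s→c is +10 — the shift increases by 1 each position. Each letter shifts forward by (position + 7), i.e. 7, 8, 9, … — the shift grows by one for each successive letter.
On shine: s+7=z, h+8=p, i+9=r, n+10=x, e+11=p.

zprxp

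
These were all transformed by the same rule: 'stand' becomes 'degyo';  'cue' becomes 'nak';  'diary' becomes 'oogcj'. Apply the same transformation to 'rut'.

cae

The rule splits by letter class: vowels +6, consonants +11.
For rut: r(cons)+11=c, u(vowel)+6=a, t(cons)+11=e.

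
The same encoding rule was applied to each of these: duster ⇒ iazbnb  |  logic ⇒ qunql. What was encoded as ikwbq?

depth

In duster: d→i is +5, u→a is +6, s→z is +7, t→b is +8 — the shift increases by 1 each position. Letter i (0-indexed) is shifted by i+5, so successive shifts are 5, 6, 7, ….
Reversing it on ikwbq: i−5=d, k−6=e, w−7=p, b−8=t, q−9=h.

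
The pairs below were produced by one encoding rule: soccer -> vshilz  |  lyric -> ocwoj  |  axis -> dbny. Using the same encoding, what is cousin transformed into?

fszypv

In soccer: s→v is +3, o→s is +4, c→h is +5, c→i is +6 — the shift increases by 1 each position. The shift increases by 1 at each position, starting from +3: 3, 4, 5, ….
Applying it to cousin: c+3=f, o+4=s, u+5=z, s+6=y, i+7=p, n+8=v.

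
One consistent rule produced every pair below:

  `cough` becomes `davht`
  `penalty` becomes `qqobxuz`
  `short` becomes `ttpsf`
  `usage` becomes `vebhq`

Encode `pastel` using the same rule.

Shifts by position in cough: pos 0: c→d (+1), pos 1: o→a (+12), pos 2: u→v (+1), pos 3: g→h (+1), pos 4: h→t (+12) — repeating every 3. The shifts repeat in a cycle of length 3: positions 0,1,… shift by +1, +12, +1, then the pattern repeats.
For pastel: p+1=q, a+12=m, s+1=t, t+1=u, e+12=q, l+1=m.

qmtuqm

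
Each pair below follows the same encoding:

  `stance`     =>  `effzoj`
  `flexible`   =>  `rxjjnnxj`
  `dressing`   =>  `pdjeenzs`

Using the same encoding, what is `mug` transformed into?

yzs

The rule splits by letter class: vowels +5, consonants +12.
On mug: m(cons)+12=y, u(vowel)+5=z, g(cons)+12=s.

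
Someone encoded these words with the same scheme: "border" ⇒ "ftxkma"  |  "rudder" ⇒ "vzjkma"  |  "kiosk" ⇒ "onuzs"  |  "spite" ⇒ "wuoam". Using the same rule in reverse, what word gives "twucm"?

In border: b→f is +4, o→t is +5, r→x is +6, d→k is +7 — the shift increases by 1 each position. Letter i (0-indexed) is shifted by i+4, so successive shifts are 4, 5, 6, ….
Decoding twucm: t−4=p, w−5=r, u−6=o, c−7=v, m−8=e.

prove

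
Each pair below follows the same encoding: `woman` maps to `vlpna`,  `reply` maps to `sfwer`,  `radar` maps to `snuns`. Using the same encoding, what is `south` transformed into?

dlzom

w(22)→v(21) and o(14)→l(11) fit y≡11x+13 (mod 26); the inverse of 11 mod 26 is 19. This is an affine cipher: with a=0,…,z=25, each position x becomes (11x+13) mod 26.
For south: s(18)→11·18+13≡3=d; o(14)→11·14+13≡11=l; u(20)→11·20+13≡25=z; t(19)→11·19+13≡14=o; h(7)→11·7+13≡12=m (all mod 26).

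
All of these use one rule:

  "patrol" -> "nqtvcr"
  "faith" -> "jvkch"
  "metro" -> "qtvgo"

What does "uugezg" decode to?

excess

The word is reversed, then every letter is shifted forward by 2.
Decoding uugezg: shift back: u−2=s, u−2=s, g−2=e, e−2=c, z−2=x, g−2=e → ssecxe; then reverse → excess.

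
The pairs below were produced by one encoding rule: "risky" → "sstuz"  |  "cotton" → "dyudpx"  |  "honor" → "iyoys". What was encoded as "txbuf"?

Shifts by position in risky: pos 0: r→s (+1), pos 1: i→s (+10), pos 2: s→t (+1), pos 3: k→u (+10) — repeating every 2. A repeating key of period 2 is used — shifts +1, +10 over and over.
Undoing it on txbuf: t−1=s, x−10=n, b−1=a, u−10=k, f−1=e.

snake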